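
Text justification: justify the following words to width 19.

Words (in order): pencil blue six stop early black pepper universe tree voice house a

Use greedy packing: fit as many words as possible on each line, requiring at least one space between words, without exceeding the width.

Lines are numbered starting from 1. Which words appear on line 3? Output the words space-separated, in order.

Answer: pepper universe

Derivation:
Line 1: ['pencil', 'blue', 'six'] (min_width=15, slack=4)
Line 2: ['stop', 'early', 'black'] (min_width=16, slack=3)
Line 3: ['pepper', 'universe'] (min_width=15, slack=4)
Line 4: ['tree', 'voice', 'house', 'a'] (min_width=18, slack=1)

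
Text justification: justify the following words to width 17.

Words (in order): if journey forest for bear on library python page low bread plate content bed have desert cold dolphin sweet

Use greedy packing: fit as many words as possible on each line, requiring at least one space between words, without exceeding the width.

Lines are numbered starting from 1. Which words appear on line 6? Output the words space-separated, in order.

Line 1: ['if', 'journey', 'forest'] (min_width=17, slack=0)
Line 2: ['for', 'bear', 'on'] (min_width=11, slack=6)
Line 3: ['library', 'python'] (min_width=14, slack=3)
Line 4: ['page', 'low', 'bread'] (min_width=14, slack=3)
Line 5: ['plate', 'content', 'bed'] (min_width=17, slack=0)
Line 6: ['have', 'desert', 'cold'] (min_width=16, slack=1)
Line 7: ['dolphin', 'sweet'] (min_width=13, slack=4)

Answer: have desert cold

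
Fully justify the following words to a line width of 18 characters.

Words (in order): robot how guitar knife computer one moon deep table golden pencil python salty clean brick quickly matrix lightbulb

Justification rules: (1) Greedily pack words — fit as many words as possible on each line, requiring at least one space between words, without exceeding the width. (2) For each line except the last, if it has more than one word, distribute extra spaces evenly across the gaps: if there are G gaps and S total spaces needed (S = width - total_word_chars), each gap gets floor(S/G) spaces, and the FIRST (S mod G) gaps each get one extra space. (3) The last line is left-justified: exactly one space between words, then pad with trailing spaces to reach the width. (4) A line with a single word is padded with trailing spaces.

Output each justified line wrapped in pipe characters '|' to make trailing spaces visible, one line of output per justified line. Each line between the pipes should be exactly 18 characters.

Line 1: ['robot', 'how', 'guitar'] (min_width=16, slack=2)
Line 2: ['knife', 'computer', 'one'] (min_width=18, slack=0)
Line 3: ['moon', 'deep', 'table'] (min_width=15, slack=3)
Line 4: ['golden', 'pencil'] (min_width=13, slack=5)
Line 5: ['python', 'salty', 'clean'] (min_width=18, slack=0)
Line 6: ['brick', 'quickly'] (min_width=13, slack=5)
Line 7: ['matrix', 'lightbulb'] (min_width=16, slack=2)

Answer: |robot  how  guitar|
|knife computer one|
|moon   deep  table|
|golden      pencil|
|python salty clean|
|brick      quickly|
|matrix lightbulb  |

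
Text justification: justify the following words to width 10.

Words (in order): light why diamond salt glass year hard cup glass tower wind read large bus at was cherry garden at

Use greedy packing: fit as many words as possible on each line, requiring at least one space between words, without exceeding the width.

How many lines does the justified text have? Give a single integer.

Answer: 10

Derivation:
Line 1: ['light', 'why'] (min_width=9, slack=1)
Line 2: ['diamond'] (min_width=7, slack=3)
Line 3: ['salt', 'glass'] (min_width=10, slack=0)
Line 4: ['year', 'hard'] (min_width=9, slack=1)
Line 5: ['cup', 'glass'] (min_width=9, slack=1)
Line 6: ['tower', 'wind'] (min_width=10, slack=0)
Line 7: ['read', 'large'] (min_width=10, slack=0)
Line 8: ['bus', 'at', 'was'] (min_width=10, slack=0)
Line 9: ['cherry'] (min_width=6, slack=4)
Line 10: ['garden', 'at'] (min_width=9, slack=1)
Total lines: 10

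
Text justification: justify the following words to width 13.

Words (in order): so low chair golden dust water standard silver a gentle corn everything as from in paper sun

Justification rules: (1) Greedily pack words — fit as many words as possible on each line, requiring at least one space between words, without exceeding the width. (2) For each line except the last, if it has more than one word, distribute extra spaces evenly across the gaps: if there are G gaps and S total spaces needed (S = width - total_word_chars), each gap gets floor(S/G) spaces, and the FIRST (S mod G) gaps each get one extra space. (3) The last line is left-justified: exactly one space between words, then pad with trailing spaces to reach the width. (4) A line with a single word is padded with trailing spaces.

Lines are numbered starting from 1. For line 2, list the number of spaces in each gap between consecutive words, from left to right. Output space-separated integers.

Answer: 3

Derivation:
Line 1: ['so', 'low', 'chair'] (min_width=12, slack=1)
Line 2: ['golden', 'dust'] (min_width=11, slack=2)
Line 3: ['water'] (min_width=5, slack=8)
Line 4: ['standard'] (min_width=8, slack=5)
Line 5: ['silver', 'a'] (min_width=8, slack=5)
Line 6: ['gentle', 'corn'] (min_width=11, slack=2)
Line 7: ['everything', 'as'] (min_width=13, slack=0)
Line 8: ['from', 'in', 'paper'] (min_width=13, slack=0)
Line 9: ['sun'] (min_width=3, slack=10)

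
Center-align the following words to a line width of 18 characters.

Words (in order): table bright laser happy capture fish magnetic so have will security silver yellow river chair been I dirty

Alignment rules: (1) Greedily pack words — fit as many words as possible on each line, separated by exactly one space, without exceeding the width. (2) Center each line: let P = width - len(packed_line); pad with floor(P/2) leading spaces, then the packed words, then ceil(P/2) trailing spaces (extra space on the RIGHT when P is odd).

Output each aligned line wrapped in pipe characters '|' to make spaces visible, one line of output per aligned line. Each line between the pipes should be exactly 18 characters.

Line 1: ['table', 'bright', 'laser'] (min_width=18, slack=0)
Line 2: ['happy', 'capture', 'fish'] (min_width=18, slack=0)
Line 3: ['magnetic', 'so', 'have'] (min_width=16, slack=2)
Line 4: ['will', 'security'] (min_width=13, slack=5)
Line 5: ['silver', 'yellow'] (min_width=13, slack=5)
Line 6: ['river', 'chair', 'been', 'I'] (min_width=18, slack=0)
Line 7: ['dirty'] (min_width=5, slack=13)

Answer: |table bright laser|
|happy capture fish|
| magnetic so have |
|  will security   |
|  silver yellow   |
|river chair been I|
|      dirty       |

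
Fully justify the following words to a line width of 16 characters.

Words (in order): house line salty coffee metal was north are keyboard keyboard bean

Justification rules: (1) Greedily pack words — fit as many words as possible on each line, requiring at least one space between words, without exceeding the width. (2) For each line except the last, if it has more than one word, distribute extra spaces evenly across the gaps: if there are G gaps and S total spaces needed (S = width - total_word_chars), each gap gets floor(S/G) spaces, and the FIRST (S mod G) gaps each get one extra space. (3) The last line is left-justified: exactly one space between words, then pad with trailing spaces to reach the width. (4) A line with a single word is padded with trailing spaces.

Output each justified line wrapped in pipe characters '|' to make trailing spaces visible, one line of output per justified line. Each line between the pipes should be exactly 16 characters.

Answer: |house line salty|
|coffee metal was|
|north        are|
|keyboard        |
|keyboard bean   |

Derivation:
Line 1: ['house', 'line', 'salty'] (min_width=16, slack=0)
Line 2: ['coffee', 'metal', 'was'] (min_width=16, slack=0)
Line 3: ['north', 'are'] (min_width=9, slack=7)
Line 4: ['keyboard'] (min_width=8, slack=8)
Line 5: ['keyboard', 'bean'] (min_width=13, slack=3)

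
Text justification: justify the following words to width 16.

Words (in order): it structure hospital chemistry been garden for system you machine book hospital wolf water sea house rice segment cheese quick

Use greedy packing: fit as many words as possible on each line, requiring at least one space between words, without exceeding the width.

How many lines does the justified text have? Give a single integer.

Answer: 10

Derivation:
Line 1: ['it', 'structure'] (min_width=12, slack=4)
Line 2: ['hospital'] (min_width=8, slack=8)
Line 3: ['chemistry', 'been'] (min_width=14, slack=2)
Line 4: ['garden', 'for'] (min_width=10, slack=6)
Line 5: ['system', 'you'] (min_width=10, slack=6)
Line 6: ['machine', 'book'] (min_width=12, slack=4)
Line 7: ['hospital', 'wolf'] (min_width=13, slack=3)
Line 8: ['water', 'sea', 'house'] (min_width=15, slack=1)
Line 9: ['rice', 'segment'] (min_width=12, slack=4)
Line 10: ['cheese', 'quick'] (min_width=12, slack=4)
Total lines: 10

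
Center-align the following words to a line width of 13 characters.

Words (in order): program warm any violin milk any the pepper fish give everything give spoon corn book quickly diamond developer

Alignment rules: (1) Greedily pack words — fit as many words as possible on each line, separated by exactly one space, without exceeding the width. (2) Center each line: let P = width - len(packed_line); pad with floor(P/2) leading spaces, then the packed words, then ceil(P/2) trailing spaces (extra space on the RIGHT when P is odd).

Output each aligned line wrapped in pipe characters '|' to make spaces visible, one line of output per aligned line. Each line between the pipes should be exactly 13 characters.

Line 1: ['program', 'warm'] (min_width=12, slack=1)
Line 2: ['any', 'violin'] (min_width=10, slack=3)
Line 3: ['milk', 'any', 'the'] (min_width=12, slack=1)
Line 4: ['pepper', 'fish'] (min_width=11, slack=2)
Line 5: ['give'] (min_width=4, slack=9)
Line 6: ['everything'] (min_width=10, slack=3)
Line 7: ['give', 'spoon'] (min_width=10, slack=3)
Line 8: ['corn', 'book'] (min_width=9, slack=4)
Line 9: ['quickly'] (min_width=7, slack=6)
Line 10: ['diamond'] (min_width=7, slack=6)
Line 11: ['developer'] (min_width=9, slack=4)

Answer: |program warm |
| any violin  |
|milk any the |
| pepper fish |
|    give     |
| everything  |
| give spoon  |
|  corn book  |
|   quickly   |
|   diamond   |
|  developer  |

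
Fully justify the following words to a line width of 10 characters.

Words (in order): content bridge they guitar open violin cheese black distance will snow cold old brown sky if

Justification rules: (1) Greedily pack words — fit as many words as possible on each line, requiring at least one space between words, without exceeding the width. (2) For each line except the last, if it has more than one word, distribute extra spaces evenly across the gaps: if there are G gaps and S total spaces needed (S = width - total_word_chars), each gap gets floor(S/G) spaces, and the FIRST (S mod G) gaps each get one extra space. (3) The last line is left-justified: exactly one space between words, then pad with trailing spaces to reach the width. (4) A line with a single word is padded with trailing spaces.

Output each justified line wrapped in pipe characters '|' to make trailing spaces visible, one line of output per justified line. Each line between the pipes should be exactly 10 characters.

Line 1: ['content'] (min_width=7, slack=3)
Line 2: ['bridge'] (min_width=6, slack=4)
Line 3: ['they'] (min_width=4, slack=6)
Line 4: ['guitar'] (min_width=6, slack=4)
Line 5: ['open'] (min_width=4, slack=6)
Line 6: ['violin'] (min_width=6, slack=4)
Line 7: ['cheese'] (min_width=6, slack=4)
Line 8: ['black'] (min_width=5, slack=5)
Line 9: ['distance'] (min_width=8, slack=2)
Line 10: ['will', 'snow'] (min_width=9, slack=1)
Line 11: ['cold', 'old'] (min_width=8, slack=2)
Line 12: ['brown', 'sky'] (min_width=9, slack=1)
Line 13: ['if'] (min_width=2, slack=8)

Answer: |content   |
|bridge    |
|they      |
|guitar    |
|open      |
|violin    |
|cheese    |
|black     |
|distance  |
|will  snow|
|cold   old|
|brown  sky|
|if        |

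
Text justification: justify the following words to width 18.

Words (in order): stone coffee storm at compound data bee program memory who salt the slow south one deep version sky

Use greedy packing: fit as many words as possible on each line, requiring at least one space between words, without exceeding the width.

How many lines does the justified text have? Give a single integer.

Line 1: ['stone', 'coffee', 'storm'] (min_width=18, slack=0)
Line 2: ['at', 'compound', 'data'] (min_width=16, slack=2)
Line 3: ['bee', 'program', 'memory'] (min_width=18, slack=0)
Line 4: ['who', 'salt', 'the', 'slow'] (min_width=17, slack=1)
Line 5: ['south', 'one', 'deep'] (min_width=14, slack=4)
Line 6: ['version', 'sky'] (min_width=11, slack=7)
Total lines: 6

Answer: 6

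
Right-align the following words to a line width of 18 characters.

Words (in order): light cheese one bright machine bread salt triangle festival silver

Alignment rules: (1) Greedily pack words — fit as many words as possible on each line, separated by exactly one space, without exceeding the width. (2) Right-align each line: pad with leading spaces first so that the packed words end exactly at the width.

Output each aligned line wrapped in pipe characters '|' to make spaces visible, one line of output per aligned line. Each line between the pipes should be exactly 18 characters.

Line 1: ['light', 'cheese', 'one'] (min_width=16, slack=2)
Line 2: ['bright', 'machine'] (min_width=14, slack=4)
Line 3: ['bread', 'salt'] (min_width=10, slack=8)
Line 4: ['triangle', 'festival'] (min_width=17, slack=1)
Line 5: ['silver'] (min_width=6, slack=12)

Answer: |  light cheese one|
|    bright machine|
|        bread salt|
| triangle festival|
|            silver|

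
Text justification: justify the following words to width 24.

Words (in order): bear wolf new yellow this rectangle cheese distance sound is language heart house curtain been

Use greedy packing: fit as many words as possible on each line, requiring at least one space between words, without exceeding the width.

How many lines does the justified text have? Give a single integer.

Answer: 5

Derivation:
Line 1: ['bear', 'wolf', 'new', 'yellow'] (min_width=20, slack=4)
Line 2: ['this', 'rectangle', 'cheese'] (min_width=21, slack=3)
Line 3: ['distance', 'sound', 'is'] (min_width=17, slack=7)
Line 4: ['language', 'heart', 'house'] (min_width=20, slack=4)
Line 5: ['curtain', 'been'] (min_width=12, slack=12)
Total lines: 5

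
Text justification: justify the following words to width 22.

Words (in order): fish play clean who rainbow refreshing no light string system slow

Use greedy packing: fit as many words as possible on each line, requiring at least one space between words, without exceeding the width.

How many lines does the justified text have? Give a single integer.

Answer: 4

Derivation:
Line 1: ['fish', 'play', 'clean', 'who'] (min_width=19, slack=3)
Line 2: ['rainbow', 'refreshing', 'no'] (min_width=21, slack=1)
Line 3: ['light', 'string', 'system'] (min_width=19, slack=3)
Line 4: ['slow'] (min_width=4, slack=18)
Total lines: 4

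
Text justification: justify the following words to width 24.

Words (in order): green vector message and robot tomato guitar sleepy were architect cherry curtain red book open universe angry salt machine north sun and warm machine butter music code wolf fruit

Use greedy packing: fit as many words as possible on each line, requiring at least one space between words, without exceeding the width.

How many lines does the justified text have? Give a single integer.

Line 1: ['green', 'vector', 'message', 'and'] (min_width=24, slack=0)
Line 2: ['robot', 'tomato', 'guitar'] (min_width=19, slack=5)
Line 3: ['sleepy', 'were', 'architect'] (min_width=21, slack=3)
Line 4: ['cherry', 'curtain', 'red', 'book'] (min_width=23, slack=1)
Line 5: ['open', 'universe', 'angry', 'salt'] (min_width=24, slack=0)
Line 6: ['machine', 'north', 'sun', 'and'] (min_width=21, slack=3)
Line 7: ['warm', 'machine', 'butter'] (min_width=19, slack=5)
Line 8: ['music', 'code', 'wolf', 'fruit'] (min_width=21, slack=3)
Total lines: 8

Answer: 8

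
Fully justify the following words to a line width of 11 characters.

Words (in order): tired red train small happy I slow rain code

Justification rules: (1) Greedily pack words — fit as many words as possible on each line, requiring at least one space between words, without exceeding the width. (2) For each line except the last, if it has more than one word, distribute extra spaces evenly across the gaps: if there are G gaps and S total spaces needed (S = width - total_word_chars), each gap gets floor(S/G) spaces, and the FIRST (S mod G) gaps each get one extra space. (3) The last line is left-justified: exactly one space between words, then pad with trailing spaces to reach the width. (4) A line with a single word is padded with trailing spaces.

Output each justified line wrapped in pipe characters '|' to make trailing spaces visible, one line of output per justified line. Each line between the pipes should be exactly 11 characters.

Line 1: ['tired', 'red'] (min_width=9, slack=2)
Line 2: ['train', 'small'] (min_width=11, slack=0)
Line 3: ['happy', 'I'] (min_width=7, slack=4)
Line 4: ['slow', 'rain'] (min_width=9, slack=2)
Line 5: ['code'] (min_width=4, slack=7)

Answer: |tired   red|
|train small|
|happy     I|
|slow   rain|
|code       |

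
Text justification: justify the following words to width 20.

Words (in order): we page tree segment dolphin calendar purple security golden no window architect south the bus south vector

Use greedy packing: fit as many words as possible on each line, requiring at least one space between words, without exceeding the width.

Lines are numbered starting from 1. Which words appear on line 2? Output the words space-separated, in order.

Answer: dolphin calendar

Derivation:
Line 1: ['we', 'page', 'tree', 'segment'] (min_width=20, slack=0)
Line 2: ['dolphin', 'calendar'] (min_width=16, slack=4)
Line 3: ['purple', 'security'] (min_width=15, slack=5)
Line 4: ['golden', 'no', 'window'] (min_width=16, slack=4)
Line 5: ['architect', 'south', 'the'] (min_width=19, slack=1)
Line 6: ['bus', 'south', 'vector'] (min_width=16, slack=4)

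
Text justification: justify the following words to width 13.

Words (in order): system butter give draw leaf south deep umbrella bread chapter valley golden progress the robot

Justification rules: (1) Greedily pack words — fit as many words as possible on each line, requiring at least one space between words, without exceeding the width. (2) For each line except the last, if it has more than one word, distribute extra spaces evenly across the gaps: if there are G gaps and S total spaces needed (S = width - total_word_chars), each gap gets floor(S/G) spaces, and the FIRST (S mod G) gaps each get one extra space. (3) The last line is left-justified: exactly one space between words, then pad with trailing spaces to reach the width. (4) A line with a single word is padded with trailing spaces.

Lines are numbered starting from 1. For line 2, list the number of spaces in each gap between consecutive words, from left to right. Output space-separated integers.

Line 1: ['system', 'butter'] (min_width=13, slack=0)
Line 2: ['give', 'draw'] (min_width=9, slack=4)
Line 3: ['leaf', 'south'] (min_width=10, slack=3)
Line 4: ['deep', 'umbrella'] (min_width=13, slack=0)
Line 5: ['bread', 'chapter'] (min_width=13, slack=0)
Line 6: ['valley', 'golden'] (min_width=13, slack=0)
Line 7: ['progress', 'the'] (min_width=12, slack=1)
Line 8: ['robot'] (min_width=5, slack=8)

Answer: 5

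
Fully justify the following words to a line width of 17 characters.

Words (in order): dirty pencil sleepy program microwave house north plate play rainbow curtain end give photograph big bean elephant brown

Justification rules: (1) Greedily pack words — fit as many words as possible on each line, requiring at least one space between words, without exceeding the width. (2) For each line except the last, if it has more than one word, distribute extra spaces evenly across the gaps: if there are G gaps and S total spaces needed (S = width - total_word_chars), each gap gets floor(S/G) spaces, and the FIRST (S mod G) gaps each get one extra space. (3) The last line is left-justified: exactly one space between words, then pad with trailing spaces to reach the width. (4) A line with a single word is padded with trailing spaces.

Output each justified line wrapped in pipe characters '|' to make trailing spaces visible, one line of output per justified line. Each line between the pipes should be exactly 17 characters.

Line 1: ['dirty', 'pencil'] (min_width=12, slack=5)
Line 2: ['sleepy', 'program'] (min_width=14, slack=3)
Line 3: ['microwave', 'house'] (min_width=15, slack=2)
Line 4: ['north', 'plate', 'play'] (min_width=16, slack=1)
Line 5: ['rainbow', 'curtain'] (min_width=15, slack=2)
Line 6: ['end', 'give'] (min_width=8, slack=9)
Line 7: ['photograph', 'big'] (min_width=14, slack=3)
Line 8: ['bean', 'elephant'] (min_width=13, slack=4)
Line 9: ['brown'] (min_width=5, slack=12)

Answer: |dirty      pencil|
|sleepy    program|
|microwave   house|
|north  plate play|
|rainbow   curtain|
|end          give|
|photograph    big|
|bean     elephant|
|brown            |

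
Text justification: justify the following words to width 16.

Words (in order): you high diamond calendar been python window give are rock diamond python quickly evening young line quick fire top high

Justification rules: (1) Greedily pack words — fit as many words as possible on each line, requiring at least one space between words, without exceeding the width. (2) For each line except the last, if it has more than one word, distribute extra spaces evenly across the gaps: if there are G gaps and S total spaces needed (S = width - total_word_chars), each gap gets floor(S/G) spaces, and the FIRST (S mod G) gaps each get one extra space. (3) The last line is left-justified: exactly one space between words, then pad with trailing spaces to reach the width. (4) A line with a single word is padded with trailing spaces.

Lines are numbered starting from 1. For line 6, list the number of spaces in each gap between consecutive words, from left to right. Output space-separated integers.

Line 1: ['you', 'high', 'diamond'] (min_width=16, slack=0)
Line 2: ['calendar', 'been'] (min_width=13, slack=3)
Line 3: ['python', 'window'] (min_width=13, slack=3)
Line 4: ['give', 'are', 'rock'] (min_width=13, slack=3)
Line 5: ['diamond', 'python'] (min_width=14, slack=2)
Line 6: ['quickly', 'evening'] (min_width=15, slack=1)
Line 7: ['young', 'line', 'quick'] (min_width=16, slack=0)
Line 8: ['fire', 'top', 'high'] (min_width=13, slack=3)

Answer: 2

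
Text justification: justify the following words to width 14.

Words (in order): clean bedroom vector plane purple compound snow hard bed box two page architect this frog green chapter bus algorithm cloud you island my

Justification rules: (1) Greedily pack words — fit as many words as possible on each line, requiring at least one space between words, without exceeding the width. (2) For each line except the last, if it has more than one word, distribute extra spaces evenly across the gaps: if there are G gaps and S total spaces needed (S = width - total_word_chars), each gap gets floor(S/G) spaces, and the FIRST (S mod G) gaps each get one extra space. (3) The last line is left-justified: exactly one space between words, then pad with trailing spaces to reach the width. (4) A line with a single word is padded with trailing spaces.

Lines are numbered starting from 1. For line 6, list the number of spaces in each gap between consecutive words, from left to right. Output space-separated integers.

Answer: 7

Derivation:
Line 1: ['clean', 'bedroom'] (min_width=13, slack=1)
Line 2: ['vector', 'plane'] (min_width=12, slack=2)
Line 3: ['purple'] (min_width=6, slack=8)
Line 4: ['compound', 'snow'] (min_width=13, slack=1)
Line 5: ['hard', 'bed', 'box'] (min_width=12, slack=2)
Line 6: ['two', 'page'] (min_width=8, slack=6)
Line 7: ['architect', 'this'] (min_width=14, slack=0)
Line 8: ['frog', 'green'] (min_width=10, slack=4)
Line 9: ['chapter', 'bus'] (min_width=11, slack=3)
Line 10: ['algorithm'] (min_width=9, slack=5)
Line 11: ['cloud', 'you'] (min_width=9, slack=5)
Line 12: ['island', 'my'] (min_width=9, slack=5)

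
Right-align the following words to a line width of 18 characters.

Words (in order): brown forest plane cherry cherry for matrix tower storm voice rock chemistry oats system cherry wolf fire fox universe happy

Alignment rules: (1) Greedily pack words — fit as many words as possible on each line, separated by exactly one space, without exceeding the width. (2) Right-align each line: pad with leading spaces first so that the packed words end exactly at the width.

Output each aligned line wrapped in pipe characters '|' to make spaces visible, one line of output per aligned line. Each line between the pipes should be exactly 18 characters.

Line 1: ['brown', 'forest', 'plane'] (min_width=18, slack=0)
Line 2: ['cherry', 'cherry', 'for'] (min_width=17, slack=1)
Line 3: ['matrix', 'tower', 'storm'] (min_width=18, slack=0)
Line 4: ['voice', 'rock'] (min_width=10, slack=8)
Line 5: ['chemistry', 'oats'] (min_width=14, slack=4)
Line 6: ['system', 'cherry', 'wolf'] (min_width=18, slack=0)
Line 7: ['fire', 'fox', 'universe'] (min_width=17, slack=1)
Line 8: ['happy'] (min_width=5, slack=13)

Answer: |brown forest plane|
| cherry cherry for|
|matrix tower storm|
|        voice rock|
|    chemistry oats|
|system cherry wolf|
| fire fox universe|
|             happy|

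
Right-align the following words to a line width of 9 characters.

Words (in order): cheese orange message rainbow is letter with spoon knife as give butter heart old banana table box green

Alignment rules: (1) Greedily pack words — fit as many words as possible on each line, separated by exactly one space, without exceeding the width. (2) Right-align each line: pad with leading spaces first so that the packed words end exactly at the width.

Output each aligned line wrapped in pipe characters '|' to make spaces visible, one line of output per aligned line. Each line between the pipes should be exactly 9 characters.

Line 1: ['cheese'] (min_width=6, slack=3)
Line 2: ['orange'] (min_width=6, slack=3)
Line 3: ['message'] (min_width=7, slack=2)
Line 4: ['rainbow'] (min_width=7, slack=2)
Line 5: ['is', 'letter'] (min_width=9, slack=0)
Line 6: ['with'] (min_width=4, slack=5)
Line 7: ['spoon'] (min_width=5, slack=4)
Line 8: ['knife', 'as'] (min_width=8, slack=1)
Line 9: ['give'] (min_width=4, slack=5)
Line 10: ['butter'] (min_width=6, slack=3)
Line 11: ['heart', 'old'] (min_width=9, slack=0)
Line 12: ['banana'] (min_width=6, slack=3)
Line 13: ['table', 'box'] (min_width=9, slack=0)
Line 14: ['green'] (min_width=5, slack=4)

Answer: |   cheese|
|   orange|
|  message|
|  rainbow|
|is letter|
|     with|
|    spoon|
| knife as|
|     give|
|   butter|
|heart old|
|   banana|
|table box|
|    green|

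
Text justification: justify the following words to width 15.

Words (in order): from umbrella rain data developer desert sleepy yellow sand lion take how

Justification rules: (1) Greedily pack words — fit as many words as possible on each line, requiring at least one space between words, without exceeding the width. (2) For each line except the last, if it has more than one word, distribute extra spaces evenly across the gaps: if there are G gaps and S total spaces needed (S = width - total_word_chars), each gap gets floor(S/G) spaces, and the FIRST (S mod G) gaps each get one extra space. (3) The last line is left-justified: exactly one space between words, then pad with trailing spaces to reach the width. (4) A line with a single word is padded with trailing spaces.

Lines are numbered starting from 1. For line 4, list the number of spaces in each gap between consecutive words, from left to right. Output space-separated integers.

Line 1: ['from', 'umbrella'] (min_width=13, slack=2)
Line 2: ['rain', 'data'] (min_width=9, slack=6)
Line 3: ['developer'] (min_width=9, slack=6)
Line 4: ['desert', 'sleepy'] (min_width=13, slack=2)
Line 5: ['yellow', 'sand'] (min_width=11, slack=4)
Line 6: ['lion', 'take', 'how'] (min_width=13, slack=2)

Answer: 3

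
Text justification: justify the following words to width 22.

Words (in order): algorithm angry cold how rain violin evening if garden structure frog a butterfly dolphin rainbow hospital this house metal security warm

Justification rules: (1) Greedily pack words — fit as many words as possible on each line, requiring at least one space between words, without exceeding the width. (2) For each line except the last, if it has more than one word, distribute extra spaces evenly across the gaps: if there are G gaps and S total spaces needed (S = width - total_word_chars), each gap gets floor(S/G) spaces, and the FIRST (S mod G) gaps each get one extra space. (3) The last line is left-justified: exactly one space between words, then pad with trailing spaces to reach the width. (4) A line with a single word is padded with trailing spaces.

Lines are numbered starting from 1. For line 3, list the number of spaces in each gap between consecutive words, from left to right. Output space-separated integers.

Answer: 4 3

Derivation:
Line 1: ['algorithm', 'angry', 'cold'] (min_width=20, slack=2)
Line 2: ['how', 'rain', 'violin'] (min_width=15, slack=7)
Line 3: ['evening', 'if', 'garden'] (min_width=17, slack=5)
Line 4: ['structure', 'frog', 'a'] (min_width=16, slack=6)
Line 5: ['butterfly', 'dolphin'] (min_width=17, slack=5)
Line 6: ['rainbow', 'hospital', 'this'] (min_width=21, slack=1)
Line 7: ['house', 'metal', 'security'] (min_width=20, slack=2)
Line 8: ['warm'] (min_width=4, slack=18)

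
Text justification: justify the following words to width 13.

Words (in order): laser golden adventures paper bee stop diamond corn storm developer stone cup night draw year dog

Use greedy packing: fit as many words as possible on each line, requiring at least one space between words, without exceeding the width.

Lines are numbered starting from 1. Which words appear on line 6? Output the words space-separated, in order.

Line 1: ['laser', 'golden'] (min_width=12, slack=1)
Line 2: ['adventures'] (min_width=10, slack=3)
Line 3: ['paper', 'bee'] (min_width=9, slack=4)
Line 4: ['stop', 'diamond'] (min_width=12, slack=1)
Line 5: ['corn', 'storm'] (min_width=10, slack=3)
Line 6: ['developer'] (min_width=9, slack=4)
Line 7: ['stone', 'cup'] (min_width=9, slack=4)
Line 8: ['night', 'draw'] (min_width=10, slack=3)
Line 9: ['year', 'dog'] (min_width=8, slack=5)

Answer: developer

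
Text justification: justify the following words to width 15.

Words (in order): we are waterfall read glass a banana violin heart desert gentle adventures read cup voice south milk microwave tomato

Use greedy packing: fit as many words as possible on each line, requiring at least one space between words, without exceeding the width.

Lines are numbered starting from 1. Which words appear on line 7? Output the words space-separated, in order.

Answer: cup voice south

Derivation:
Line 1: ['we', 'are'] (min_width=6, slack=9)
Line 2: ['waterfall', 'read'] (min_width=14, slack=1)
Line 3: ['glass', 'a', 'banana'] (min_width=14, slack=1)
Line 4: ['violin', 'heart'] (min_width=12, slack=3)
Line 5: ['desert', 'gentle'] (min_width=13, slack=2)
Line 6: ['adventures', 'read'] (min_width=15, slack=0)
Line 7: ['cup', 'voice', 'south'] (min_width=15, slack=0)
Line 8: ['milk', 'microwave'] (min_width=14, slack=1)
Line 9: ['tomato'] (min_width=6, slack=9)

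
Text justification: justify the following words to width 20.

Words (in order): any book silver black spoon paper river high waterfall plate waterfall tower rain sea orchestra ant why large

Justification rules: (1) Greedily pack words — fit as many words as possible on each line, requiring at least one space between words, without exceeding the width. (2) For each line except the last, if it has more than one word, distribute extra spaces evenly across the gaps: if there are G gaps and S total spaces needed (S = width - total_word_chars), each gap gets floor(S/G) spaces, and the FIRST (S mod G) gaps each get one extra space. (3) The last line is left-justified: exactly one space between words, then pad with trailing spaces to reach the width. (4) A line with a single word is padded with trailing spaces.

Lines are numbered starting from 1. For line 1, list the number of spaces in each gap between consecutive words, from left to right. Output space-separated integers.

Line 1: ['any', 'book', 'silver'] (min_width=15, slack=5)
Line 2: ['black', 'spoon', 'paper'] (min_width=17, slack=3)
Line 3: ['river', 'high', 'waterfall'] (min_width=20, slack=0)
Line 4: ['plate', 'waterfall'] (min_width=15, slack=5)
Line 5: ['tower', 'rain', 'sea'] (min_width=14, slack=6)
Line 6: ['orchestra', 'ant', 'why'] (min_width=17, slack=3)
Line 7: ['large'] (min_width=5, slack=15)

Answer: 4 3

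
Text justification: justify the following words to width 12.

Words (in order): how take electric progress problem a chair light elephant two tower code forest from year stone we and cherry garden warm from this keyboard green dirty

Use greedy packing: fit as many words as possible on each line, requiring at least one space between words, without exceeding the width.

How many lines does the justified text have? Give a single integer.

Answer: 15

Derivation:
Line 1: ['how', 'take'] (min_width=8, slack=4)
Line 2: ['electric'] (min_width=8, slack=4)
Line 3: ['progress'] (min_width=8, slack=4)
Line 4: ['problem', 'a'] (min_width=9, slack=3)
Line 5: ['chair', 'light'] (min_width=11, slack=1)
Line 6: ['elephant', 'two'] (min_width=12, slack=0)
Line 7: ['tower', 'code'] (min_width=10, slack=2)
Line 8: ['forest', 'from'] (min_width=11, slack=1)
Line 9: ['year', 'stone'] (min_width=10, slack=2)
Line 10: ['we', 'and'] (min_width=6, slack=6)
Line 11: ['cherry'] (min_width=6, slack=6)
Line 12: ['garden', 'warm'] (min_width=11, slack=1)
Line 13: ['from', 'this'] (min_width=9, slack=3)
Line 14: ['keyboard'] (min_width=8, slack=4)
Line 15: ['green', 'dirty'] (min_width=11, slack=1)
Total lines: 15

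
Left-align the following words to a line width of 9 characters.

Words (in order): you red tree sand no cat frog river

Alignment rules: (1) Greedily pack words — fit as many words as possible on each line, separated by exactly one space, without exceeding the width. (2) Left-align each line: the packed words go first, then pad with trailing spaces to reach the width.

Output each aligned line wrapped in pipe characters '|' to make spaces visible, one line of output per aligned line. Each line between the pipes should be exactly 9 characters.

Line 1: ['you', 'red'] (min_width=7, slack=2)
Line 2: ['tree', 'sand'] (min_width=9, slack=0)
Line 3: ['no', 'cat'] (min_width=6, slack=3)
Line 4: ['frog'] (min_width=4, slack=5)
Line 5: ['river'] (min_width=5, slack=4)

Answer: |you red  |
|tree sand|
|no cat   |
|frog     |
|river    |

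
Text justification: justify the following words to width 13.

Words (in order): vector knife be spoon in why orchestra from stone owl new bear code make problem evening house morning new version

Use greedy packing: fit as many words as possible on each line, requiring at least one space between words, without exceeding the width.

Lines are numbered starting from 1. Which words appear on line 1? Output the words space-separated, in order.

Line 1: ['vector', 'knife'] (min_width=12, slack=1)
Line 2: ['be', 'spoon', 'in'] (min_width=11, slack=2)
Line 3: ['why', 'orchestra'] (min_width=13, slack=0)
Line 4: ['from', 'stone'] (min_width=10, slack=3)
Line 5: ['owl', 'new', 'bear'] (min_width=12, slack=1)
Line 6: ['code', 'make'] (min_width=9, slack=4)
Line 7: ['problem'] (min_width=7, slack=6)
Line 8: ['evening', 'house'] (min_width=13, slack=0)
Line 9: ['morning', 'new'] (min_width=11, slack=2)
Line 10: ['version'] (min_width=7, slack=6)

Answer: vector knife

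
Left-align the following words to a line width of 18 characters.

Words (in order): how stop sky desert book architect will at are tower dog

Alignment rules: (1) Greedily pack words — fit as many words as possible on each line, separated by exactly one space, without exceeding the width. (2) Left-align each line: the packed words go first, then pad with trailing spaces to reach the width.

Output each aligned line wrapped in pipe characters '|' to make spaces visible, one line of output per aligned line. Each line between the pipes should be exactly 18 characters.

Answer: |how stop sky      |
|desert book       |
|architect will at |
|are tower dog     |

Derivation:
Line 1: ['how', 'stop', 'sky'] (min_width=12, slack=6)
Line 2: ['desert', 'book'] (min_width=11, slack=7)
Line 3: ['architect', 'will', 'at'] (min_width=17, slack=1)
Line 4: ['are', 'tower', 'dog'] (min_width=13, slack=5)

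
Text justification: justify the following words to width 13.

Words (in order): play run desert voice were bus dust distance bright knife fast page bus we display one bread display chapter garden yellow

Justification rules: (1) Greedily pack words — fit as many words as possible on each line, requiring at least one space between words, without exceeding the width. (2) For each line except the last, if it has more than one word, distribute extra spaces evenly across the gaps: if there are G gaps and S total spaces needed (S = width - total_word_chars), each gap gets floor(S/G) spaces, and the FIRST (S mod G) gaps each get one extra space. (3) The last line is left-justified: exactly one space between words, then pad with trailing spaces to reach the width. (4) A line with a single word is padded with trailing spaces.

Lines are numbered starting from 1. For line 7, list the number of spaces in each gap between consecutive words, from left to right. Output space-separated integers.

Answer: 4

Derivation:
Line 1: ['play', 'run'] (min_width=8, slack=5)
Line 2: ['desert', 'voice'] (min_width=12, slack=1)
Line 3: ['were', 'bus', 'dust'] (min_width=13, slack=0)
Line 4: ['distance'] (min_width=8, slack=5)
Line 5: ['bright', 'knife'] (min_width=12, slack=1)
Line 6: ['fast', 'page', 'bus'] (min_width=13, slack=0)
Line 7: ['we', 'display'] (min_width=10, slack=3)
Line 8: ['one', 'bread'] (min_width=9, slack=4)
Line 9: ['display'] (min_width=7, slack=6)
Line 10: ['chapter'] (min_width=7, slack=6)
Line 11: ['garden', 'yellow'] (min_width=13, slack=0)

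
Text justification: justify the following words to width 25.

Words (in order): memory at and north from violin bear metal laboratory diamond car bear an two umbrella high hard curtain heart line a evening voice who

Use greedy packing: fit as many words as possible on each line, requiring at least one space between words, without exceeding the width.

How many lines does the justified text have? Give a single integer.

Line 1: ['memory', 'at', 'and', 'north', 'from'] (min_width=24, slack=1)
Line 2: ['violin', 'bear', 'metal'] (min_width=17, slack=8)
Line 3: ['laboratory', 'diamond', 'car'] (min_width=22, slack=3)
Line 4: ['bear', 'an', 'two', 'umbrella', 'high'] (min_width=25, slack=0)
Line 5: ['hard', 'curtain', 'heart', 'line', 'a'] (min_width=25, slack=0)
Line 6: ['evening', 'voice', 'who'] (min_width=17, slack=8)
Total lines: 6

Answer: 6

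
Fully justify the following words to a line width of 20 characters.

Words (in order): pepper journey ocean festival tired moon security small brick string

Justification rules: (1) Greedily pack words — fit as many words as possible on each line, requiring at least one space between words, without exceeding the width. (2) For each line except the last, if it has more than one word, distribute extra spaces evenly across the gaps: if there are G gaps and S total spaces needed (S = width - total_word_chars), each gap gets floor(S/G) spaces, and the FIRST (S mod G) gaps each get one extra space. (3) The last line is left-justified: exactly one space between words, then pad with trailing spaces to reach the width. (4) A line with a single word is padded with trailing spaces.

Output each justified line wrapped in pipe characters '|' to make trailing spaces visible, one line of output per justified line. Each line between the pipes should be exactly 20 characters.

Answer: |pepper journey ocean|
|festival  tired moon|
|security small brick|
|string              |

Derivation:
Line 1: ['pepper', 'journey', 'ocean'] (min_width=20, slack=0)
Line 2: ['festival', 'tired', 'moon'] (min_width=19, slack=1)
Line 3: ['security', 'small', 'brick'] (min_width=20, slack=0)
Line 4: ['string'] (min_width=6, slack=14)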